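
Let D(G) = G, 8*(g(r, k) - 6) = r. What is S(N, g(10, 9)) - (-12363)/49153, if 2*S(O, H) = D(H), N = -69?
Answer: 117257/30248 ≈ 3.8765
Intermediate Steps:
g(r, k) = 6 + r/8
S(O, H) = H/2
S(N, g(10, 9)) - (-12363)/49153 = (6 + (⅛)*10)/2 - (-12363)/49153 = (6 + 5/4)/2 - (-12363)/49153 = (½)*(29/4) - 1*(-951/3781) = 29/8 + 951/3781 = 117257/30248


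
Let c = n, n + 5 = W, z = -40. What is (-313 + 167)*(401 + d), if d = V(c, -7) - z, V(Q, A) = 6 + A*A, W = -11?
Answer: -72416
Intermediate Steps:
n = -16 (n = -5 - 11 = -16)
c = -16
V(Q, A) = 6 + A²
d = 95 (d = (6 + (-7)²) - 1*(-40) = (6 + 49) + 40 = 55 + 40 = 95)
(-313 + 167)*(401 + d) = (-313 + 167)*(401 + 95) = -146*496 = -72416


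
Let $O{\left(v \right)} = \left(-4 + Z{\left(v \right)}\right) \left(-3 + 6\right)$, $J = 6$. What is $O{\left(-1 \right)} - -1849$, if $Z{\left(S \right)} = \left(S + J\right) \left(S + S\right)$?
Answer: $1807$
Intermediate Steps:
$Z{\left(S \right)} = 2 S \left(6 + S\right)$ ($Z{\left(S \right)} = \left(S + 6\right) \left(S + S\right) = \left(6 + S\right) 2 S = 2 S \left(6 + S\right)$)
$O{\left(v \right)} = -12 + 6 v \left(6 + v\right)$ ($O{\left(v \right)} = \left(-4 + 2 v \left(6 + v\right)\right) \left(-3 + 6\right) = \left(-4 + 2 v \left(6 + v\right)\right) 3 = -12 + 6 v \left(6 + v\right)$)
$O{\left(-1 \right)} - -1849 = \left(-12 + 6 \left(-1\right) \left(6 - 1\right)\right) - -1849 = \left(-12 + 6 \left(-1\right) 5\right) + 1849 = \left(-12 - 30\right) + 1849 = -42 + 1849 = 1807$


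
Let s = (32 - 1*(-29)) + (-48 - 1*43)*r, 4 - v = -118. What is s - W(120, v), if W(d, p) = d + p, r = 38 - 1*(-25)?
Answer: -5914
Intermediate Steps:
r = 63 (r = 38 + 25 = 63)
v = 122 (v = 4 - 1*(-118) = 4 + 118 = 122)
s = -5672 (s = (32 - 1*(-29)) + (-48 - 1*43)*63 = (32 + 29) + (-48 - 43)*63 = 61 - 91*63 = 61 - 5733 = -5672)
s - W(120, v) = -5672 - (120 + 122) = -5672 - 1*242 = -5672 - 242 = -5914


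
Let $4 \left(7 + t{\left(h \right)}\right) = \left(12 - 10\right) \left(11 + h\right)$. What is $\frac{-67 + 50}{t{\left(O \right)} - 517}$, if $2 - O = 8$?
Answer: $\frac{34}{1043} \approx 0.032598$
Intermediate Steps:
$O = -6$ ($O = 2 - 8 = -6$)
$t{\left(h \right)} = - \frac{3}{2} + \frac{h}{2}$ ($t{\left(h \right)} = -7 + \frac{\left(12 - 10\right) \left(11 + h\right)}{4} = -7 + \frac{2 \left(11 + h\right)}{4} = -7 + \frac{22 + 2 h}{4} = -7 + \left(\frac{11}{2} + \frac{h}{2}\right) = - \frac{3}{2} + \frac{h}{2}$)
$\frac{-67 + 50}{t{\left(O \right)} - 517} = \frac{-67 + 50}{\left(- \frac{3}{2} + \frac{1}{2} \left(-6\right)\right) - 517} = - \frac{17}{\left(- \frac{3}{2} - 3\right) - 517} = - \frac{17}{- \frac{9}{2} - 517} = - \frac{17}{- \frac{1043}{2}} = \left(-17\right) \left(- \frac{2}{1043}\right) = \frac{34}{1043}$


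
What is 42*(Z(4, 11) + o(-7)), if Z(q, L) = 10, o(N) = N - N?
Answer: 420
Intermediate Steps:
o(N) = 0
42*(Z(4, 11) + o(-7)) = 42*(10 + 0) = 42*10 = 420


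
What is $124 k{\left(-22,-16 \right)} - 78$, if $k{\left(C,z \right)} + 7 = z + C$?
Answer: $-5658$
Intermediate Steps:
$k{\left(C,z \right)} = -7 + C + z$ ($k{\left(C,z \right)} = -7 + \left(z + C\right) = -7 + \left(C + z\right) = -7 + C + z$)
$124 k{\left(-22,-16 \right)} - 78 = 124 \left(-7 - 22 - 16\right) - 78 = 124 \left(-45\right) - 78 = -5580 - 78 = -5658$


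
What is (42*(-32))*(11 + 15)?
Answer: -34944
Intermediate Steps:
(42*(-32))*(11 + 15) = -1344*26 = -34944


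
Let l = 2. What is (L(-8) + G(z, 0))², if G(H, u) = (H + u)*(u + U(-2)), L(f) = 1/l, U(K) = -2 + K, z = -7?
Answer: 3249/4 ≈ 812.25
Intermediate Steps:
L(f) = ½ (L(f) = 1/2 = ½)
G(H, u) = (-4 + u)*(H + u) (G(H, u) = (H + u)*(u + (-2 - 2)) = (H + u)*(u - 4) = (H + u)*(-4 + u) = (-4 + u)*(H + u))
(L(-8) + G(z, 0))² = (½ + (0² - 4*(-7) - 4*0 - 7*0))² = (½ + (0 + 28 + 0 + 0))² = (½ + 28)² = (57/2)² = 3249/4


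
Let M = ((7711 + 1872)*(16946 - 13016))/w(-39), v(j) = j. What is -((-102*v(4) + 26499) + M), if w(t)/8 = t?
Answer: 4920133/52 ≈ 94618.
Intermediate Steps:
w(t) = 8*t
M = -6276865/52 (M = ((7711 + 1872)*(16946 - 13016))/((8*(-39))) = (9583*3930)/(-312) = 37661190*(-1/312) = -6276865/52 ≈ -1.2071e+5)
-((-102*v(4) + 26499) + M) = -((-102*4 + 26499) - 6276865/52) = -((-408 + 26499) - 6276865/52) = -(26091 - 6276865/52) = -1*(-4920133/52) = 4920133/52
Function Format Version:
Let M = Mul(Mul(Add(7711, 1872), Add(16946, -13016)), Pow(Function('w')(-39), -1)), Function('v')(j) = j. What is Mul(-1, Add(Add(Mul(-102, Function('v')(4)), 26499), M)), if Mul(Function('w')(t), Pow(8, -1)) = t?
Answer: Rational(4920133, 52) ≈ 94618.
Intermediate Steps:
Function('w')(t) = Mul(8, t)
M = Rational(-6276865, 52) (M = Mul(Mul(Add(7711, 1872), Add(16946, -13016)), Pow(Mul(8, -39), -1)) = Mul(Mul(9583, 3930), Pow(-312, -1)) = Mul(37661190, Rational(-1, 312)) = Rational(-6276865, 52) ≈ -1.2071e+5)
Mul(-1, Add(Add(Mul(-102, Function('v')(4)), 26499), M)) = Mul(-1, Add(Add(Mul(-102, 4), 26499), Rational(-6276865, 52))) = Mul(-1, Add(Add(-408, 26499), Rational(-6276865, 52))) = Mul(-1, Add(26091, Rational(-6276865, 52))) = Mul(-1, Rational(-4920133, 52)) = Rational(4920133, 52)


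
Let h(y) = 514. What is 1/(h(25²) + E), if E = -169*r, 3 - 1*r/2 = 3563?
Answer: 1/1203794 ≈ 8.3071e-7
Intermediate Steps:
r = -7120 (r = 6 - 2*3563 = 6 - 7126 = -7120)
E = 1203280 (E = -169*(-7120) = 1203280)
1/(h(25²) + E) = 1/(514 + 1203280) = 1/1203794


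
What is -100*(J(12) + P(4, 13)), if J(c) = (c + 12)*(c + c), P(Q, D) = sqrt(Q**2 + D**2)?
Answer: -57600 - 100*sqrt(185) ≈ -58960.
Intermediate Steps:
P(Q, D) = sqrt(D**2 + Q**2)
J(c) = 2*c*(12 + c) (J(c) = (12 + c)*(2*c) = 2*c*(12 + c))
-100*(J(12) + P(4, 13)) = -100*(2*12*(12 + 12) + sqrt(13**2 + 4**2)) = -100*(2*12*24 + sqrt(169 + 16)) = -100*(576 + sqrt(185)) = -57600 - 100*sqrt(185)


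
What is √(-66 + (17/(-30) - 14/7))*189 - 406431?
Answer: -406431 + 693*I*√510/10 ≈ -4.0643e+5 + 1565.0*I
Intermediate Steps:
√(-66 + (17/(-30) - 14/7))*189 - 406431 = √(-66 + (17*(-1/30) - 14*⅐))*189 - 406431 = √(-66 + (-17/30 - 2))*189 - 406431 = √(-66 - 77/30)*189 - 406431 = √(-2057/30)*189 - 406431 = (11*I*√510/30)*189 - 406431 = 693*I*√510/10 - 406431 = -406431 + 693*I*√510/10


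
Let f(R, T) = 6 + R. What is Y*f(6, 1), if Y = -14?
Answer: -168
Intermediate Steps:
Y*f(6, 1) = -14*(6 + 6) = -14*12 = -168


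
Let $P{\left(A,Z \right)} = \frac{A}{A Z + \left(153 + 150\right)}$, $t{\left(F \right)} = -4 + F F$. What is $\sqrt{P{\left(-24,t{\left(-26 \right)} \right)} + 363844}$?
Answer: $\frac{6 \sqrt{11249096383}}{1055} \approx 603.2$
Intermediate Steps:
$t{\left(F \right)} = -4 + F^{2}$
$P{\left(A,Z \right)} = \frac{A}{303 + A Z}$ ($P{\left(A,Z \right)} = \frac{A}{A Z + 303} = \frac{A}{303 + A Z}$)
$\sqrt{P{\left(-24,t{\left(-26 \right)} \right)} + 363844} = \sqrt{- \frac{24}{303 - 24 \left(-4 + \left(-26\right)^{2}\right)} + 363844} = \sqrt{- \frac{24}{303 - 24 \left(-4 + 676\right)} + 363844} = \sqrt{- \frac{24}{303 - 16128} + 363844} = \sqrt{- \frac{24}{-15825} + 363844} = \sqrt{\left(-24\right) \left(- \frac{1}{15825}\right) + 363844} = \sqrt{\frac{8}{5275} + 363844} = \sqrt{\frac{1919277108}{5275}} = \frac{6 \sqrt{11249096383}}{1055}$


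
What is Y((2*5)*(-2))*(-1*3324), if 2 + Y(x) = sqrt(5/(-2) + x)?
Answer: 6648 - 4986*I*sqrt(10) ≈ 6648.0 - 15767.0*I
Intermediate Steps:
Y(x) = -2 + sqrt(-5/2 + x) (Y(x) = -2 + sqrt(5/(-2) + x) = -2 + sqrt(5*(-1/2) + x) = -2 + sqrt(-5/2 + x))
Y((2*5)*(-2))*(-1*3324) = (-2 + sqrt(-10 + 4*((2*5)*(-2)))/2)*(-1*3324) = (-2 + sqrt(-10 + 4*(10*(-2)))/2)*(-3324) = (-2 + sqrt(-10 + 4*(-20))/2)*(-3324) = (-2 + sqrt(-10 - 80)/2)*(-3324) = (-2 + sqrt(-90)/2)*(-3324) = (-2 + (3*I*sqrt(10))/2)*(-3324) = (-2 + 3*I*sqrt(10)/2)*(-3324) = 6648 - 4986*I*sqrt(10)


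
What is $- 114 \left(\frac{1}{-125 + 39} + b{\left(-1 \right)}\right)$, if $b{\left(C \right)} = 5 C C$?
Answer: $- \frac{24453}{43} \approx -568.67$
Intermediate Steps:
$b{\left(C \right)} = 5 C^{2}$
$- 114 \left(\frac{1}{-125 + 39} + b{\left(-1 \right)}\right) = - 114 \left(\frac{1}{-125 + 39} + 5 \left(-1\right)^{2}\right) = - 114 \left(\frac{1}{-86} + 5 \cdot 1\right) = - 114 \left(- \frac{1}{86} + 5\right) = \left(-114\right) \frac{429}{86} = - \frac{24453}{43}$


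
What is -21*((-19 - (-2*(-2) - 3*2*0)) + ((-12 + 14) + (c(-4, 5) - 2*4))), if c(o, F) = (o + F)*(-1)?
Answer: 630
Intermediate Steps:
c(o, F) = -F - o (c(o, F) = (F + o)*(-1) = -F - o)
-21*((-19 - (-2*(-2) - 3*2*0)) + ((-12 + 14) + (c(-4, 5) - 2*4))) = -21*((-19 - (-2*(-2) - 3*2*0)) + ((-12 + 14) + ((-1*5 - 1*(-4)) - 2*4))) = -21*((-19 - (4 - 6*0)) + (2 + ((-5 + 4) - 8))) = -21*((-19 - (4 + 0)) + (2 + (-1 - 8))) = -21*((-19 - 1*4) + (2 - 9)) = -21*((-19 - 4) - 7) = -21*(-23 - 7) = -21*(-30) = 630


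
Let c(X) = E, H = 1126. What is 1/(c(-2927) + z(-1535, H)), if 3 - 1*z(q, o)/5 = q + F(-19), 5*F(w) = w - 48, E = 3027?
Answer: 1/10784 ≈ 9.2730e-5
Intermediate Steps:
F(w) = -48/5 + w/5 (F(w) = (w - 48)/5 = (-48 + w)/5 = -48/5 + w/5)
z(q, o) = 82 - 5*q (z(q, o) = 15 - 5*(q + (-48/5 + (⅕)*(-19))) = 15 - 5*(q + (-48/5 - 19/5)) = 15 - 5*(q - 67/5) = 15 - 5*(-67/5 + q) = 15 + (67 - 5*q) = 82 - 5*q)
c(X) = 3027
1/(c(-2927) + z(-1535, H)) = 1/(3027 + (82 - 5*(-1535))) = 1/(3027 + (82 + 7675)) = 1/(3027 + 7757) = 1/10784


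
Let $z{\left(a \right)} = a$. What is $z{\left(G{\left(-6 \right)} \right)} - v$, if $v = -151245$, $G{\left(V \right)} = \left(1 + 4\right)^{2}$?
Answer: $151270$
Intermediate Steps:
$G{\left(V \right)} = 25$ ($G{\left(V \right)} = 5^{2} = 25$)
$z{\left(G{\left(-6 \right)} \right)} - v = 25 - -151245 = 25 + 151245 = 151270$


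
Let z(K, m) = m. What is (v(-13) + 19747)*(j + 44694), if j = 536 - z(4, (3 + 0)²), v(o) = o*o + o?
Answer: 900033563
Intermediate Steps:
v(o) = o + o² (v(o) = o² + o = o + o²)
j = 527 (j = 536 - (3 + 0)² = 536 - 1*3² = 536 - 1*9 = 536 - 9 = 527)
(v(-13) + 19747)*(j + 44694) = (-13*(1 - 13) + 19747)*(527 + 44694) = (-13*(-12) + 19747)*45221 = (156 + 19747)*45221 = 19903*45221 = 900033563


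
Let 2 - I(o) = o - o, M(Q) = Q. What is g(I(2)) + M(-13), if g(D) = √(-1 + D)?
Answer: -12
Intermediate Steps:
I(o) = 2 (I(o) = 2 - (o - o) = 2 - 1*0 = 2 + 0 = 2)
g(I(2)) + M(-13) = √(-1 + 2) - 13 = √1 - 13 = 1 - 13 = -12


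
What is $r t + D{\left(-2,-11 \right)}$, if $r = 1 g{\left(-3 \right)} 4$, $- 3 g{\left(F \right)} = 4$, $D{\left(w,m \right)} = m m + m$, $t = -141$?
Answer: $862$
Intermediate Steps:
$D{\left(w,m \right)} = m + m^{2}$ ($D{\left(w,m \right)} = m^{2} + m = m + m^{2}$)
$g{\left(F \right)} = - \frac{4}{3}$ ($g{\left(F \right)} = \left(- \frac{1}{3}\right) 4 = - \frac{4}{3}$)
$r = - \frac{16}{3}$ ($r = 1 \left(- \frac{4}{3}\right) 4 = \left(- \frac{4}{3}\right) 4 = - \frac{16}{3} \approx -5.3333$)
$r t + D{\left(-2,-11 \right)} = \left(- \frac{16}{3}\right) \left(-141\right) - 11 \left(1 - 11\right) = 752 - -110 = 752 + 110 = 862$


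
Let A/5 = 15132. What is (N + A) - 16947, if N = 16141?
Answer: 74854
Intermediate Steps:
A = 75660 (A = 5*15132 = 75660)
(N + A) - 16947 = (16141 + 75660) - 16947 = 91801 - 16947 = 74854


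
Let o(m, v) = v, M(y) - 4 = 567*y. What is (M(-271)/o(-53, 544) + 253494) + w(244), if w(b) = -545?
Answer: 137450603/544 ≈ 2.5267e+5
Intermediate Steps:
M(y) = 4 + 567*y
(M(-271)/o(-53, 544) + 253494) + w(244) = ((4 + 567*(-271))/544 + 253494) - 545 = ((4 - 153657)*(1/544) + 253494) - 545 = (-153653*1/544 + 253494) - 545 = (-153653/544 + 253494) - 545 = 137747083/544 - 545 = 137450603/544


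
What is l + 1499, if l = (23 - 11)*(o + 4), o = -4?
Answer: 1499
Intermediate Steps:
l = 0 (l = (23 - 11)*(-4 + 4) = 12*0 = 0)
l + 1499 = 0 + 1499 = 1499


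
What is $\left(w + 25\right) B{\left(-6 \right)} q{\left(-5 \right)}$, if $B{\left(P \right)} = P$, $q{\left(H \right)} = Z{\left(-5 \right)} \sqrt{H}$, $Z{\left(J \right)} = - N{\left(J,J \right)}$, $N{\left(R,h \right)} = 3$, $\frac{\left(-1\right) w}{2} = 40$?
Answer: $- 990 i \sqrt{5} \approx - 2213.7 i$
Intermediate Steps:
$w = -80$ ($w = \left(-2\right) 40 = -80$)
$Z{\left(J \right)} = -3$ ($Z{\left(J \right)} = \left(-1\right) 3 = -3$)
$q{\left(H \right)} = - 3 \sqrt{H}$
$\left(w + 25\right) B{\left(-6 \right)} q{\left(-5 \right)} = \left(-80 + 25\right) \left(- 6 \left(- 3 \sqrt{-5}\right)\right) = - 55 \left(- 6 \left(- 3 i \sqrt{5}\right)\right) = - 55 \cdot 18 i \sqrt{5} = - 990 i \sqrt{5}$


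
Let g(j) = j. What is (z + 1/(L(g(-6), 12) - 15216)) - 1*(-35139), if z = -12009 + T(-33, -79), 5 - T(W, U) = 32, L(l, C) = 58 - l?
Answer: 350056655/15152 ≈ 23103.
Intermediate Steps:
T(W, U) = -27 (T(W, U) = 5 - 1*32 = 5 - 32 = -27)
z = -12036 (z = -12009 - 27 = -12036)
(z + 1/(L(g(-6), 12) - 15216)) - 1*(-35139) = (-12036 + 1/((58 - 1*(-6)) - 15216)) - 1*(-35139) = (-12036 + 1/((58 + 6) - 15216)) + 35139 = (-12036 + 1/(64 - 15216)) + 35139 = (-12036 + 1/(-15152)) + 35139 = (-12036 - 1/15152) + 35139 = -182369473/15152 + 35139 = 350056655/15152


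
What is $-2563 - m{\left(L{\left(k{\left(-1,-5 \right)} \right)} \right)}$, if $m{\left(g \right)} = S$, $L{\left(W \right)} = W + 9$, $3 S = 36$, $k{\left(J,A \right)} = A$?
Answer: $-2575$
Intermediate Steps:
$S = 12$ ($S = \frac{1}{3} \cdot 36 = 12$)
$L{\left(W \right)} = 9 + W$
$m{\left(g \right)} = 12$
$-2563 - m{\left(L{\left(k{\left(-1,-5 \right)} \right)} \right)} = -2563 - 12 = -2575$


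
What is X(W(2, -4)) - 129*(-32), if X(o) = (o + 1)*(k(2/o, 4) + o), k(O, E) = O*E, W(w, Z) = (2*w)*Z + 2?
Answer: 30222/7 ≈ 4317.4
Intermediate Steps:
W(w, Z) = 2 + 2*Z*w (W(w, Z) = 2*Z*w + 2 = 2 + 2*Z*w)
k(O, E) = E*O
X(o) = (1 + o)*(o + 8/o) (X(o) = (o + 1)*(4*(2/o) + o) = (1 + o)*(8/o + o) = (1 + o)*(o + 8/o))
X(W(2, -4)) - 129*(-32) = (8 + (2 + 2*(-4)*2) + (2 + 2*(-4)*2)**2 + 8/(2 + 2*(-4)*2)) - 129*(-32) = (8 + (2 - 16) + (2 - 16)**2 + 8/(2 - 16)) + 4128 = (8 - 14 + (-14)**2 + 8/(-14)) + 4128 = (8 - 14 + 196 + 8*(-1/14)) + 4128 = (8 - 14 + 196 - 4/7) + 4128 = 1326/7 + 4128 = 30222/7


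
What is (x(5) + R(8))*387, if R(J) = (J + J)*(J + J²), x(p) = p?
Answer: 447759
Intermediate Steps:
R(J) = 2*J*(J + J²) (R(J) = (2*J)*(J + J²) = 2*J*(J + J²))
(x(5) + R(8))*387 = (5 + 2*8²*(1 + 8))*387 = (5 + 2*64*9)*387 = (5 + 1152)*387 = 1157*387 = 447759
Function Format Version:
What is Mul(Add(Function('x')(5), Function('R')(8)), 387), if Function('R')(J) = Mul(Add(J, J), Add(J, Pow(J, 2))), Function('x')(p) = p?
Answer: 447759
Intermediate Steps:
Function('R')(J) = Mul(2, J, Add(J, Pow(J, 2))) (Function('R')(J) = Mul(Mul(2, J), Add(J, Pow(J, 2))) = Mul(2, J, Add(J, Pow(J, 2))))
Mul(Add(Function('x')(5), Function('R')(8)), 387) = Mul(Add(5, Mul(2, Pow(8, 2), Add(1, 8))), 387) = Mul(Add(5, Mul(2, 64, 9)), 387) = Mul(Add(5, 1152), 387) = Mul(1157, 387) = 447759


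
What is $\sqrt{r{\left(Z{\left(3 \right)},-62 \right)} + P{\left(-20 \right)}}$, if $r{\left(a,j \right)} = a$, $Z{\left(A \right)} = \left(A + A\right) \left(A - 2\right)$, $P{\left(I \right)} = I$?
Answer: $i \sqrt{14} \approx 3.7417 i$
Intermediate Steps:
$Z{\left(A \right)} = 2 A \left(-2 + A\right)$
$\sqrt{r{\left(Z{\left(3 \right)},-62 \right)} + P{\left(-20 \right)}} = \sqrt{2 \cdot 3 \left(-2 + 3\right) - 20} = \sqrt{2 \cdot 3 \cdot 1 - 20} = \sqrt{6 - 20} = \sqrt{-14} = i \sqrt{14}$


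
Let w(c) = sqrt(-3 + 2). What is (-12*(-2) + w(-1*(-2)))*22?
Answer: 528 + 22*I ≈ 528.0 + 22.0*I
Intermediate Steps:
w(c) = I (w(c) = sqrt(-1) = I)
(-12*(-2) + w(-1*(-2)))*22 = (-12*(-2) + I)*22 = (24 + I)*22 = 528 + 22*I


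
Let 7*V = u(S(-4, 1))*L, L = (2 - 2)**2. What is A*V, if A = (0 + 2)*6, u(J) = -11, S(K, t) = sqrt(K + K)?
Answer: 0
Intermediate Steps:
S(K, t) = sqrt(2)*sqrt(K) (S(K, t) = sqrt(2*K) = sqrt(2)*sqrt(K))
L = 0 (L = 0**2 = 0)
V = 0 (V = (-11*0)/7 = (1/7)*0 = 0)
A = 12 (A = 2*6 = 12)
A*V = 12*0 = 0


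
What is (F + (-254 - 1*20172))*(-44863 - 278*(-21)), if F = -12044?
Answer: 1267141750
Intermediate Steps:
(F + (-254 - 1*20172))*(-44863 - 278*(-21)) = (-12044 + (-254 - 1*20172))*(-44863 - 278*(-21)) = (-12044 + (-254 - 20172))*(-44863 + 5838) = (-12044 - 20426)*(-39025) = -32470*(-39025) = 1267141750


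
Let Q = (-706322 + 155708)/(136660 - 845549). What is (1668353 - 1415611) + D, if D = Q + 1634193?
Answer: 1337628015829/708889 ≈ 1.8869e+6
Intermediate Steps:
Q = 550614/708889 (Q = -550614/(-708889) = -550614*(-1/708889) = 550614/708889 ≈ 0.77673)
D = 1158461992191/708889 (D = 550614/708889 + 1634193 = 1158461992191/708889 ≈ 1.6342e+6)
(1668353 - 1415611) + D = (1668353 - 1415611) + 1158461992191/708889 = 252742 + 1158461992191/708889 = 1337628015829/708889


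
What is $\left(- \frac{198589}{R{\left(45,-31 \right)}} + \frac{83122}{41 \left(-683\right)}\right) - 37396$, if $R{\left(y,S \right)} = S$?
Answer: $- \frac{26904694843}{868093} \approx -30993.0$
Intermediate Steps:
$\left(- \frac{198589}{R{\left(45,-31 \right)}} + \frac{83122}{41 \left(-683\right)}\right) - 37396 = \left(- \frac{198589}{-31} + \frac{83122}{41 \left(-683\right)}\right) - 37396 = \left(\left(-198589\right) \left(- \frac{1}{31}\right) + \frac{83122}{-28003}\right) - 37396 = \left(\frac{198589}{31} + 83122 \left(- \frac{1}{28003}\right)\right) - 37396 = \left(\frac{198589}{31} - \frac{83122}{28003}\right) - 37396 = \frac{5558510985}{868093} - 37396 = - \frac{26904694843}{868093}$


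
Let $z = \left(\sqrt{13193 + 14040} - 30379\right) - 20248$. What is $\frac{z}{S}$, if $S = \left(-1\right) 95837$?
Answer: $\frac{50627}{95837} - \frac{\sqrt{27233}}{95837} \approx 0.52654$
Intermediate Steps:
$z = -50627 + \sqrt{27233}$ ($z = \left(\sqrt{27233} - 30379\right) - 20248 = \left(-30379 + \sqrt{27233}\right) - 20248 = -50627 + \sqrt{27233} \approx -50462.0$)
$S = -95837$
$\frac{z}{S} = \frac{-50627 + \sqrt{27233}}{-95837} = \left(-50627 + \sqrt{27233}\right) \left(- \frac{1}{95837}\right) = \frac{50627}{95837} - \frac{\sqrt{27233}}{95837}$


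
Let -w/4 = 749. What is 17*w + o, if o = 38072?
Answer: -12860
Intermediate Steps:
w = -2996 (w = -4*749 = -2996)
17*w + o = 17*(-2996) + 38072 = -50932 + 38072 = -12860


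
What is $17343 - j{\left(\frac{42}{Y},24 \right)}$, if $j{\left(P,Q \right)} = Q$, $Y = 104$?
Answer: $17319$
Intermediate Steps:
$17343 - j{\left(\frac{42}{Y},24 \right)} = 17343 - 24 = 17319$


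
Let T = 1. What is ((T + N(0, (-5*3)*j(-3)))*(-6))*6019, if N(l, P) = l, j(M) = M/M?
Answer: -36114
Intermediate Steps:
j(M) = 1
((T + N(0, (-5*3)*j(-3)))*(-6))*6019 = ((1 + 0)*(-6))*6019 = (1*(-6))*6019 = -6*6019 = -36114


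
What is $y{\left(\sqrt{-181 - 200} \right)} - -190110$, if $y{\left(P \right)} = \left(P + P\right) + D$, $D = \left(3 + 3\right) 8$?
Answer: $190158 + 2 i \sqrt{381} \approx 1.9016 \cdot 10^{5} + 39.038 i$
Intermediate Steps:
$D = 48$ ($D = 6 \cdot 8 = 48$)
$y{\left(P \right)} = 48 + 2 P$ ($y{\left(P \right)} = \left(P + P\right) + 48 = 2 P + 48 = 48 + 2 P$)
$y{\left(\sqrt{-181 - 200} \right)} - -190110 = \left(48 + 2 \sqrt{-181 - 200}\right) - -190110 = \left(48 + 2 \sqrt{-381}\right) + 190110 = \left(48 + 2 i \sqrt{381}\right) + 190110 = 190158 + 2 i \sqrt{381}$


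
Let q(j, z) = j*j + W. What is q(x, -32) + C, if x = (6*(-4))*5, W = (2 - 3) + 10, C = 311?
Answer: 14720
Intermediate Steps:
W = 9 (W = -1 + 10 = 9)
x = -120 (x = -24*5 = -120)
q(j, z) = 9 + j² (q(j, z) = j*j + 9 = j² + 9 = 9 + j²)
q(x, -32) + C = (9 + (-120)²) + 311 = (9 + 14400) + 311 = 14409 + 311 = 14720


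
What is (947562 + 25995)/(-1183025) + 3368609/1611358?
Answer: 2416399801819/1906276797950 ≈ 1.2676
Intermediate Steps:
(947562 + 25995)/(-1183025) + 3368609/1611358 = 973557*(-1/1183025) + 3368609*(1/1611358) = -973557/1183025 + 3368609/1611358 = 2416399801819/1906276797950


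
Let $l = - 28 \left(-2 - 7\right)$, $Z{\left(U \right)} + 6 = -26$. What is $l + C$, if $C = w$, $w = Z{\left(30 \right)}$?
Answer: $220$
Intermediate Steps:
$Z{\left(U \right)} = -32$ ($Z{\left(U \right)} = -6 - 26 = -32$)
$l = 252$ ($l = \left(-28\right) \left(-9\right) = 252$)
$w = -32$
$C = -32$
$l + C = 252 - 32 = 220$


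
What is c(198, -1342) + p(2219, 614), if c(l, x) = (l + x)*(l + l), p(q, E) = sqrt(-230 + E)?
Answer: -453024 + 8*sqrt(6) ≈ -4.5300e+5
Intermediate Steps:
c(l, x) = 2*l*(l + x) (c(l, x) = (l + x)*(2*l) = 2*l*(l + x))
c(198, -1342) + p(2219, 614) = 2*198*(198 - 1342) + sqrt(-230 + 614) = 2*198*(-1144) + sqrt(384) = -453024 + 8*sqrt(6)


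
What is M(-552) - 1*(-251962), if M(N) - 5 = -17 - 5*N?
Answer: 254710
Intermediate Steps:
M(N) = -12 - 5*N (M(N) = 5 + (-17 - 5*N) = -12 - 5*N)
M(-552) - 1*(-251962) = (-12 - 5*(-552)) - 1*(-251962) = (-12 + 2760) + 251962 = 2748 + 251962 = 254710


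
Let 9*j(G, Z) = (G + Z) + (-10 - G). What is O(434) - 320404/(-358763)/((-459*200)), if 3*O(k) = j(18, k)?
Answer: 129298105099/8233610850 ≈ 15.704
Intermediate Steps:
j(G, Z) = -10/9 + Z/9 (j(G, Z) = ((G + Z) + (-10 - G))/9 = (-10 + Z)/9 = -10/9 + Z/9)
O(k) = -10/27 + k/27 (O(k) = (-10/9 + k/9)/3 = -10/27 + k/27)
O(434) - 320404/(-358763)/((-459*200)) = (-10/27 + (1/27)*434) - 320404/(-358763)/((-459*200)) = (-10/27 + 434/27) - 320404*(-1/358763)/(-91800) = 424/27 - (-320404)*(-1)/(358763*91800) = 424/27 - 1*80101/8233610850 = 424/27 - 80101/8233610850 = 129298105099/8233610850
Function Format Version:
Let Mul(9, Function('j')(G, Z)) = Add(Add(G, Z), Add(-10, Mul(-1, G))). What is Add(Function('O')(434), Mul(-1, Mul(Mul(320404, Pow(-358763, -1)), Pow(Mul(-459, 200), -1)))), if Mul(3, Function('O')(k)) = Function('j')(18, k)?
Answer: Rational(129298105099, 8233610850) ≈ 15.704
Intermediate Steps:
Function('j')(G, Z) = Add(Rational(-10, 9), Mul(Rational(1, 9), Z)) (Function('j')(G, Z) = Mul(Rational(1, 9), Add(Add(G, Z), Add(-10, Mul(-1, G)))) = Mul(Rational(1, 9), Add(-10, Z)) = Add(Rational(-10, 9), Mul(Rational(1, 9), Z)))
Function('O')(k) = Add(Rational(-10, 27), Mul(Rational(1, 27), k)) (Function('O')(k) = Mul(Rational(1, 3), Add(Rational(-10, 9), Mul(Rational(1, 9), k))) = Add(Rational(-10, 27), Mul(Rational(1, 27), k)))
Add(Function('O')(434), Mul(-1, Mul(Mul(320404, Pow(-358763, -1)), Pow(Mul(-459, 200), -1)))) = Add(Add(Rational(-10, 27), Mul(Rational(1, 27), 434)), Mul(-1, Mul(Mul(320404, Pow(-358763, -1)), Pow(Mul(-459, 200), -1)))) = Add(Add(Rational(-10, 27), Rational(434, 27)), Mul(-1, Mul(Mul(320404, Rational(-1, 358763)), Pow(-91800, -1)))) = Add(Rational(424, 27), Mul(-1, Mul(Rational(-320404, 358763), Rational(-1, 91800)))) = Add(Rational(424, 27), Mul(-1, Rational(80101, 8233610850))) = Add(Rational(424, 27), Rational(-80101, 8233610850)) = Rational(129298105099, 8233610850)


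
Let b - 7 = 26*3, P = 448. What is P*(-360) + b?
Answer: -161195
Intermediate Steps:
b = 85 (b = 7 + 26*3 = 7 + 78 = 85)
P*(-360) + b = 448*(-360) + 85 = -161280 + 85 = -161195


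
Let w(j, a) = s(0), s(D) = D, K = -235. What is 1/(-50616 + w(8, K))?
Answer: -1/50616 ≈ -1.9757e-5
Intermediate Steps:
w(j, a) = 0
1/(-50616 + w(8, K)) = 1/(-50616 + 0) = 1/(-50616) = -1/50616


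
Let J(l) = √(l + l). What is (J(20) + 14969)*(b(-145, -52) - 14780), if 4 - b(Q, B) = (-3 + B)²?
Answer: -266463169 - 35602*√10 ≈ -2.6658e+8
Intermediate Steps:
b(Q, B) = 4 - (-3 + B)²
J(l) = √2*√l (J(l) = √(2*l) = √2*√l)
(J(20) + 14969)*(b(-145, -52) - 14780) = (√2*√20 + 14969)*((4 - (-3 - 52)²) - 14780) = (√2*(2*√5) + 14969)*((4 - 1*(-55)²) - 14780) = (2*√10 + 14969)*((4 - 1*3025) - 14780) = (14969 + 2*√10)*((4 - 3025) - 14780) = (14969 + 2*√10)*(-3021 - 14780) = (14969 + 2*√10)*(-17801) = -266463169 - 35602*√10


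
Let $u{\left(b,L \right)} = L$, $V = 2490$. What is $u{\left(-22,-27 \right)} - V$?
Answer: $-2517$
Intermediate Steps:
$u{\left(-22,-27 \right)} - V = -27 - 2490 = -2517$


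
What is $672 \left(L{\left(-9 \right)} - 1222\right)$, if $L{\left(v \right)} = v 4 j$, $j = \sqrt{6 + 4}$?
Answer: $-821184 - 24192 \sqrt{10} \approx -8.9769 \cdot 10^{5}$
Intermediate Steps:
$j = \sqrt{10} \approx 3.1623$
$L{\left(v \right)} = 4 v \sqrt{10}$ ($L{\left(v \right)} = v 4 \sqrt{10} = 4 v \sqrt{10}$)
$672 \left(L{\left(-9 \right)} - 1222\right) = 672 \left(4 \left(-9\right) \sqrt{10} - 1222\right) = 672 \left(- 36 \sqrt{10} - 1222\right) = 672 \left(-1222 - 36 \sqrt{10}\right) = -821184 - 24192 \sqrt{10}$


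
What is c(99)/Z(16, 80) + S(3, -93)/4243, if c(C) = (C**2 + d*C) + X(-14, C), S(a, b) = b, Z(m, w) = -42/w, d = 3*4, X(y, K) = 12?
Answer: -622363891/29701 ≈ -20954.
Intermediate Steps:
d = 12
Z(m, w) = -42/w
c(C) = 12 + C**2 + 12*C (c(C) = (C**2 + 12*C) + 12 = 12 + C**2 + 12*C)
c(99)/Z(16, 80) + S(3, -93)/4243 = (12 + 99**2 + 12*99)/((-42/80)) - 93/4243 = (12 + 9801 + 1188)/((-42*1/80)) - 93*1/4243 = 11001/(-21/40) - 93/4243 = 11001*(-40/21) - 93/4243 = -146680/7 - 93/4243 = -622363891/29701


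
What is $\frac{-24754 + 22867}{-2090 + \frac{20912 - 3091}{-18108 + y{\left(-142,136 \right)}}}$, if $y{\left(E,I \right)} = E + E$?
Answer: $\frac{34705704}{38457101} \approx 0.90245$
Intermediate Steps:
$y{\left(E,I \right)} = 2 E$
$\frac{-24754 + 22867}{-2090 + \frac{20912 - 3091}{-18108 + y{\left(-142,136 \right)}}} = \frac{-24754 + 22867}{-2090 + \frac{20912 - 3091}{-18108 + 2 \left(-142\right)}} = - \frac{1887}{-2090 + \frac{17821}{-18108 - 284}} = - \frac{1887}{-2090 + \frac{17821}{-18392}} = - \frac{1887}{-2090 + 17821 \left(- \frac{1}{18392}\right)} = - \frac{1887}{-2090 - \frac{17821}{18392}} = - \frac{1887}{- \frac{38457101}{18392}} = \left(-1887\right) \left(- \frac{18392}{38457101}\right) = \frac{34705704}{38457101}$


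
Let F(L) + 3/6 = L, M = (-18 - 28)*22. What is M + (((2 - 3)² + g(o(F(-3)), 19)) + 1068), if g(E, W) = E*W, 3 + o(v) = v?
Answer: -133/2 ≈ -66.500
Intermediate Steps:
M = -1012 (M = -46*22 = -1012)
F(L) = -½ + L
o(v) = -3 + v
M + (((2 - 3)² + g(o(F(-3)), 19)) + 1068) = -1012 + (((2 - 3)² + (-3 + (-½ - 3))*19) + 1068) = -1012 + (((-1)² + (-3 - 7/2)*19) + 1068) = -1012 + ((1 - 13/2*19) + 1068) = -1012 + ((1 - 247/2) + 1068) = -1012 + (-245/2 + 1068) = -1012 + 1891/2 = -133/2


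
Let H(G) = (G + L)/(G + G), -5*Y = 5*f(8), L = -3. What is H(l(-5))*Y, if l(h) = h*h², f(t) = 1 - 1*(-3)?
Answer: -256/125 ≈ -2.0480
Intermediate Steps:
f(t) = 4 (f(t) = 1 + 3 = 4)
Y = -4 ≈ -4.0000
l(h) = h³
H(G) = (-3 + G)/(2*G) (H(G) = (G - 3)/(G + G) = (-3 + G)/((2*G)) = (-3 + G)*(1/(2*G)) = (-3 + G)/(2*G))
H(l(-5))*Y = ((-3 + (-5)³)/(2*((-5)³)))*(-4) = ((½)*(-3 - 125)/(-125))*(-4) = ((½)*(-1/125)*(-128))*(-4) = (64/125)*(-4) = -256/125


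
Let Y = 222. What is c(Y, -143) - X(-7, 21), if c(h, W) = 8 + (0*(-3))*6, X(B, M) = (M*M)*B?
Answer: 3095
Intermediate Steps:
X(B, M) = B*M**2 (X(B, M) = M**2*B = B*M**2)
c(h, W) = 8 (c(h, W) = 8 + 0*6 = 8 + 0 = 8)
c(Y, -143) - X(-7, 21) = 8 - (-7)*21**2 = 8 - (-7)*441 = 8 - 1*(-3087) = 8 + 3087 = 3095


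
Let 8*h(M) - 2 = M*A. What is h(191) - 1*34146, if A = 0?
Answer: -136583/4 ≈ -34146.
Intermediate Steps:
h(M) = ¼ (h(M) = ¼ + (M*0)/8 = ¼ + (⅛)*0 = ¼ + 0 = ¼)
h(191) - 1*34146 = ¼ - 1*34146 = ¼ - 34146 = -136583/4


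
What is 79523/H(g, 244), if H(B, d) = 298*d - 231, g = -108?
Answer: 79523/72481 ≈ 1.0972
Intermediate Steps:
H(B, d) = -231 + 298*d
79523/H(g, 244) = 79523/(-231 + 298*244) = 79523/(-231 + 72712) = 79523/72481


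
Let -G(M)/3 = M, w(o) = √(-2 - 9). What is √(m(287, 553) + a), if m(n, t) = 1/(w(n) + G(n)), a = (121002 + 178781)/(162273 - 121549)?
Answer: √(299783/40724 - 1/(861 - I*√11)) ≈ 2.713 - 0.e-6*I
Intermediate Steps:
w(o) = I*√11 (w(o) = √(-11) = I*√11)
a = 299783/40724 ≈ 7.3613
G(M) = -3*M
m(n, t) = 1/(-3*n + I*√11) (m(n, t) = 1/(I*√11 - 3*n) = 1/(-3*n + I*√11))
√(m(287, 553) + a) = √(-1/(3*287 - I*√11) + 299783/40724) = √(-1/(861 - I*√11) + 299783/40724) = √(299783/40724 - 1/(861 - I*√11))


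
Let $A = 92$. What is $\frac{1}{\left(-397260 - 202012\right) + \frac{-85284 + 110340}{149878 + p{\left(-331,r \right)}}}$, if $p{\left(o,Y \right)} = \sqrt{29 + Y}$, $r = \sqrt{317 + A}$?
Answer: $- \frac{1}{599272 - \frac{25056}{149878 + \sqrt{29 + \sqrt{409}}}} \approx -1.6687 \cdot 10^{-6}$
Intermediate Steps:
$r = \sqrt{409}$ ($r = \sqrt{317 + 92} = \sqrt{409} \approx 20.224$)
$\frac{1}{\left(-397260 - 202012\right) + \frac{-85284 + 110340}{149878 + p{\left(-331,r \right)}}} = \frac{1}{\left(-397260 - 202012\right) + \frac{-85284 + 110340}{149878 + \sqrt{29 + \sqrt{409}}}} = \frac{1}{-599272 + \frac{25056}{149878 + \sqrt{29 + \sqrt{409}}}}$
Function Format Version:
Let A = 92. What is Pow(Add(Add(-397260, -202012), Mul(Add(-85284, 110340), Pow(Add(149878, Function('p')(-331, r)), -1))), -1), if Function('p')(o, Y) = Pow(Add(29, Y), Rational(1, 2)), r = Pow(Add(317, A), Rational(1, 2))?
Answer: Mul(-1, Pow(Add(599272, Mul(-25056, Pow(Add(149878, Pow(Add(29, Pow(409, Rational(1, 2))), Rational(1, 2))), -1))), -1)) ≈ -1.6687e-6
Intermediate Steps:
r = Pow(409, Rational(1, 2)) (r = Pow(Add(317, 92), Rational(1, 2)) = Pow(409, Rational(1, 2)) ≈ 20.224)
Pow(Add(Add(-397260, -202012), Mul(Add(-85284, 110340), Pow(Add(149878, Function('p')(-331, r)), -1))), -1) = Pow(Add(Add(-397260, -202012), Mul(Add(-85284, 110340), Pow(Add(149878, Pow(Add(29, Pow(409, Rational(1, 2))), Rational(1, 2))), -1))), -1) = Pow(Add(-599272, Mul(25056, Pow(Add(149878, Pow(Add(29, Pow(409, Rational(1, 2))), Rational(1, 2))), -1))), -1)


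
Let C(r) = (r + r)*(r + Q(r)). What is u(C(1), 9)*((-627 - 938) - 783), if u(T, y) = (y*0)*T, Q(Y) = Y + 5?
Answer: 0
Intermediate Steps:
Q(Y) = 5 + Y
C(r) = 2*r*(5 + 2*r) (C(r) = (r + r)*(r + (5 + r)) = (2*r)*(5 + 2*r) = 2*r*(5 + 2*r))
u(T, y) = 0 (u(T, y) = 0*T = 0)
u(C(1), 9)*((-627 - 938) - 783) = 0*((-627 - 938) - 783) = 0*(-1565 - 783) = 0*(-2348) = 0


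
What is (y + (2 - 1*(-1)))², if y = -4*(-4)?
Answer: 361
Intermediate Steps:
y = 16
(y + (2 - 1*(-1)))² = (16 + (2 - 1*(-1)))² = (16 + (2 + 1))² = (16 + 3)² = 19² = 361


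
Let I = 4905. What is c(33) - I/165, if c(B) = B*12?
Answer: 4029/11 ≈ 366.27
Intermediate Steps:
c(B) = 12*B
c(33) - I/165 = 12*33 - 4905/165 = 396 - 4905/165 = 396 - 1*327/11 = 396 - 327/11 = 4029/11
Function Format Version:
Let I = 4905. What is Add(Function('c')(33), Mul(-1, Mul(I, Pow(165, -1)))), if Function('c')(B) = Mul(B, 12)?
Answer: Rational(4029, 11) ≈ 366.27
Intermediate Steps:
Function('c')(B) = Mul(12, B)
Add(Function('c')(33), Mul(-1, Mul(I, Pow(165, -1)))) = Add(Mul(12, 33), Mul(-1, Mul(4905, Pow(165, -1)))) = Add(396, Mul(-1, Mul(4905, Rational(1, 165)))) = Add(396, Mul(-1, Rational(327, 11))) = Add(396, Rational(-327, 11)) = Rational(4029, 11)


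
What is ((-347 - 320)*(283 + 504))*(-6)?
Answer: 3149574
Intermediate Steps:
((-347 - 320)*(283 + 504))*(-6) = -667*787*(-6) = -524929*(-6) = 3149574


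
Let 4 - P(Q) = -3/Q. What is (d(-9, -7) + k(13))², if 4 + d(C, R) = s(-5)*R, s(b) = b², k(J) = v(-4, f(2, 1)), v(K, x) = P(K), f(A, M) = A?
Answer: 494209/16 ≈ 30888.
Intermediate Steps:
P(Q) = 4 + 3/Q (P(Q) = 4 - (-3)/Q = 4 + 3/Q)
v(K, x) = 4 + 3/K
k(J) = 13/4 (k(J) = 4 + 3/(-4) = 4 + 3*(-¼) = 4 - ¾ = 13/4)
d(C, R) = -4 + 25*R (d(C, R) = -4 + (-5)²*R = -4 + 25*R)
(d(-9, -7) + k(13))² = ((-4 + 25*(-7)) + 13/4)² = ((-4 - 175) + 13/4)² = (-179 + 13/4)² = (-703/4)² = 494209/16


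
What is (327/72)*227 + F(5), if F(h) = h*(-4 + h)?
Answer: 24863/24 ≈ 1036.0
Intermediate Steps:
(327/72)*227 + F(5) = (327/72)*227 + 5*(-4 + 5) = (327*(1/72))*227 + 5*1 = (109/24)*227 + 5 = 24743/24 + 5 = 24863/24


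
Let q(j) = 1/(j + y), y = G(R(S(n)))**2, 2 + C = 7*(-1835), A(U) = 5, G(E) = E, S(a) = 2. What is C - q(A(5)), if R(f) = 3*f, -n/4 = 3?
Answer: -526728/41 ≈ -12847.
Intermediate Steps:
n = -12 (n = -4*3 = -12)
C = -12847 (C = -2 + 7*(-1835) = -2 - 12845 = -12847)
y = 36 (y = (3*2)**2 = 6**2 = 36)
q(j) = 1/(36 + j) (q(j) = 1/(j + 36) = 1/(36 + j))
C - q(A(5)) = -12847 - 1/(36 + 5) = -12847 - 1/41 = -526728/41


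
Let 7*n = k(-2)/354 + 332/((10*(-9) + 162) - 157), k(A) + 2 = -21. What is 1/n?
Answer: -30090/17069 ≈ -1.7628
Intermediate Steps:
k(A) = -23 (k(A) = -2 - 21 = -23)
n = -17069/30090 (n = (-23/354 + 332/((10*(-9) + 162) - 157))/7 = (-23*1/354 + 332/((-90 + 162) - 157))/7 = (-23/354 + 332/(72 - 157))/7 = (-23/354 + 332/(-85))/7 = (-23/354 + 332*(-1/85))/7 = (-23/354 - 332/85)/7 = (⅐)*(-119483/30090) = -17069/30090 ≈ -0.56726)
1/n = 1/(-17069/30090) = -30090/17069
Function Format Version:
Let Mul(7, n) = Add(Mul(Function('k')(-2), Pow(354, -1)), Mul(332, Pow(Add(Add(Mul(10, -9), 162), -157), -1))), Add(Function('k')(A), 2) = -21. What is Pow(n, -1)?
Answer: Rational(-30090, 17069) ≈ -1.7628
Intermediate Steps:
Function('k')(A) = -23 (Function('k')(A) = Add(-2, -21) = -23)
n = Rational(-17069, 30090) (n = Mul(Rational(1, 7), Add(Mul(-23, Pow(354, -1)), Mul(332, Pow(Add(Add(Mul(10, -9), 162), -157), -1)))) = Mul(Rational(1, 7), Add(Mul(-23, Rational(1, 354)), Mul(332, Pow(Add(Add(-90, 162), -157), -1)))) = Mul(Rational(1, 7), Add(Rational(-23, 354), Mul(332, Pow(Add(72, -157), -1)))) = Mul(Rational(1, 7), Add(Rational(-23, 354), Mul(332, Pow(-85, -1)))) = Mul(Rational(1, 7), Add(Rational(-23, 354), Mul(332, Rational(-1, 85)))) = Mul(Rational(1, 7), Add(Rational(-23, 354), Rational(-332, 85))) = Mul(Rational(1, 7), Rational(-119483, 30090)) = Rational(-17069, 30090) ≈ -0.56726)
Pow(n, -1) = Pow(Rational(-17069, 30090), -1) = Rational(-30090, 17069)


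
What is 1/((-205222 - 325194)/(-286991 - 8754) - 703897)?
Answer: -295745/208173487849 ≈ -1.4207e-6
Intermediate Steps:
1/((-205222 - 325194)/(-286991 - 8754) - 703897) = 1/(-530416/(-295745) - 703897) = 1/(-530416*(-1/295745) - 703897) = 1/(530416/295745 - 703897) = 1/(-208173487849/295745) = -295745/208173487849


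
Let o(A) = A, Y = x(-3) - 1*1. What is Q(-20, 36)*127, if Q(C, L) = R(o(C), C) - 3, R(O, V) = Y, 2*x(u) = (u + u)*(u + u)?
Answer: 1778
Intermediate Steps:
x(u) = 2*u² (x(u) = ((u + u)*(u + u))/2 = ((2*u)*(2*u))/2 = (4*u²)/2 = 2*u²)
Y = 17 (Y = 2*(-3)² - 1*1 = 2*9 - 1 = 18 - 1 = 17)
R(O, V) = 17
Q(C, L) = 14 (Q(C, L) = 17 - 3 = 14)
Q(-20, 36)*127 = 14*127 = 1778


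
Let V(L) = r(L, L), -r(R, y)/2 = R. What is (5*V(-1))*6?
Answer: 60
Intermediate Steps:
r(R, y) = -2*R
V(L) = -2*L
(5*V(-1))*6 = (5*(-2*(-1)))*6 = (5*2)*6 = 10*6 = 60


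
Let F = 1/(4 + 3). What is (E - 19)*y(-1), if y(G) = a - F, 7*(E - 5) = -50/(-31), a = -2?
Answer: 44820/1519 ≈ 29.506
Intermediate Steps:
F = ⅐ (F = 1/7 = ⅐ ≈ 0.14286)
E = 1135/217 (E = 5 + (-50/(-31))/7 = 5 + (-50*(-1/31))/7 = 5 + (⅐)*(50/31) = 5 + 50/217 = 1135/217 ≈ 5.2304)
y(G) = -15/7 (y(G) = -2 - 1*⅐ = -2 - ⅐ = -15/7)
(E - 19)*y(-1) = (1135/217 - 19)*(-15/7) = -2988/217*(-15/7) = 44820/1519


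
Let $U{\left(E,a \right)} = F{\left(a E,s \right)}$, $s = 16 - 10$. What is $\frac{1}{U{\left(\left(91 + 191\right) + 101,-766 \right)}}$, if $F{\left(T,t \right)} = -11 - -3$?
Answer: $- \frac{1}{8} \approx -0.125$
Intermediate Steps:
$s = 6$
$F{\left(T,t \right)} = -8$ ($F{\left(T,t \right)} = -11 + 3 = -8$)
$U{\left(E,a \right)} = -8$
$\frac{1}{U{\left(\left(91 + 191\right) + 101,-766 \right)}} = \frac{1}{-8} = - \frac{1}{8}$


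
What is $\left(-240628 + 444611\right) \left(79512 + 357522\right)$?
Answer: $89147506422$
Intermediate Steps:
$\left(-240628 + 444611\right) \left(79512 + 357522\right) = 203983 \cdot 437034 = 89147506422$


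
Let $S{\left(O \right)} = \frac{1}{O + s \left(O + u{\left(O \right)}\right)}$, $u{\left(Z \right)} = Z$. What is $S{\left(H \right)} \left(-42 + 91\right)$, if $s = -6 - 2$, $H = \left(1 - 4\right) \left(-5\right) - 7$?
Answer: $- \frac{49}{120} \approx -0.40833$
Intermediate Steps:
$H = 8$ ($H = \left(-3\right) \left(-5\right) - 7 = 15 - 7 = 8$)
$s = -8$
$S{\left(O \right)} = - \frac{1}{15 O}$ ($S{\left(O \right)} = \frac{1}{O - 8 \left(O + O\right)} = \frac{1}{O - 8 \cdot 2 O} = \frac{1}{O - 16 O} = \frac{1}{\left(-15\right) O} = - \frac{1}{15 O}$)
$S{\left(H \right)} \left(-42 + 91\right) = - \frac{1}{15 \cdot 8} \left(-42 + 91\right) = \left(- \frac{1}{15}\right) \frac{1}{8} \cdot 49 = \left(- \frac{1}{120}\right) 49 = - \frac{49}{120}$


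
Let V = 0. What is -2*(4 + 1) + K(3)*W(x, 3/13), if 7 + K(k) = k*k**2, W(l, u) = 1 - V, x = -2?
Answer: 10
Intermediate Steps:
W(l, u) = 1 (W(l, u) = 1 - 1*0 = 1 + 0 = 1)
K(k) = -7 + k**3 (K(k) = -7 + k*k**2 = -7 + k**3)
-2*(4 + 1) + K(3)*W(x, 3/13) = -2*(4 + 1) + (-7 + 3**3)*1 = -2*5 + (-7 + 27)*1 = -10 + 20*1 = -10 + 20 = 10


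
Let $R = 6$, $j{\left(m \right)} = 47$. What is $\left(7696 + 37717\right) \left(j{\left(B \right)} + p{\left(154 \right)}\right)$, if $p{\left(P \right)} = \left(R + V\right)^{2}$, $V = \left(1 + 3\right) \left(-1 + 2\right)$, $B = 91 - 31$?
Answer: $6675711$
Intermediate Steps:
$B = 60$
$V = 4$ ($V = 4 \cdot 1 = 4$)
$p{\left(P \right)} = 100$ ($p{\left(P \right)} = \left(6 + 4\right)^{2} = 10^{2} = 100$)
$\left(7696 + 37717\right) \left(j{\left(B \right)} + p{\left(154 \right)}\right) = \left(7696 + 37717\right) \left(47 + 100\right) = 45413 \cdot 147 = 6675711$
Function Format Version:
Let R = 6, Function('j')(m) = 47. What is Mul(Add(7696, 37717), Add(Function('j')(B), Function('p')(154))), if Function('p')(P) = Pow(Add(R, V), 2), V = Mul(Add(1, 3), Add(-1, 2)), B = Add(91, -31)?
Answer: 6675711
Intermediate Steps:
B = 60
V = 4 (V = Mul(4, 1) = 4)
Function('p')(P) = 100 (Function('p')(P) = Pow(Add(6, 4), 2) = Pow(10, 2) = 100)
Mul(Add(7696, 37717), Add(Function('j')(B), Function('p')(154))) = Mul(Add(7696, 37717), Add(47, 100)) = Mul(45413, 147) = 6675711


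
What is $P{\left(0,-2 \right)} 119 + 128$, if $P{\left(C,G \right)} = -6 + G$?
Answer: $-824$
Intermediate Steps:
$P{\left(0,-2 \right)} 119 + 128 = \left(-6 - 2\right) 119 + 128 = \left(-8\right) 119 + 128 = -952 + 128 = -824$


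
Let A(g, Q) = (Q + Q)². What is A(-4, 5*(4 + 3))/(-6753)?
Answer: -4900/6753 ≈ -0.72560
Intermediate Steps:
A(g, Q) = 4*Q² (A(g, Q) = (2*Q)² = 4*Q²)
A(-4, 5*(4 + 3))/(-6753) = (4*(5*(4 + 3))²)/(-6753) = (4*(5*7)²)*(-1/6753) = (4*35²)*(-1/6753) = (4*1225)*(-1/6753) = 4900*(-1/6753) = -4900/6753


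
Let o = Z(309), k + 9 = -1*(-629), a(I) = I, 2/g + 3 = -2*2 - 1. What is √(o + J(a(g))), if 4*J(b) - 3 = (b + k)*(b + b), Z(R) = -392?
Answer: I*√29998/8 ≈ 21.65*I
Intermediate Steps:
g = -¼ (g = 2/(-3 + (-2*2 - 1)) = 2/(-3 + (-4 - 1)) = 2/(-3 - 5) = 2/(-8) = 2*(-⅛) = -¼ ≈ -0.25000)
k = 620 (k = -9 - 1*(-629) = -9 + 629 = 620)
o = -392
J(b) = ¾ + b*(620 + b)/2 (J(b) = ¾ + ((b + 620)*(b + b))/4 = ¾ + ((620 + b)*(2*b))/4 = ¾ + (2*b*(620 + b))/4 = ¾ + b*(620 + b)/2)
√(o + J(a(g))) = √(-392 + (¾ + (-¼)²/2 + 310*(-¼))) = √(-392 + (¾ + (½)*(1/16) - 155/2)) = √(-392 + (¾ + 1/32 - 155/2)) = √(-392 - 2455/32) = √(-14999/32) = I*√29998/8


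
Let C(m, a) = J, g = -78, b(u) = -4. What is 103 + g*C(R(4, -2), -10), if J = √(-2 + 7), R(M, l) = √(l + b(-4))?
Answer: 103 - 78*√5 ≈ -71.413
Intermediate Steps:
R(M, l) = √(-4 + l) (R(M, l) = √(l - 4) = √(-4 + l))
J = √5 ≈ 2.2361
C(m, a) = √5
103 + g*C(R(4, -2), -10) = 103 - 78*√5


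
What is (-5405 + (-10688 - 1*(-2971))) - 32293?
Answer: -45415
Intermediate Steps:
(-5405 + (-10688 - 1*(-2971))) - 32293 = (-5405 + (-10688 + 2971)) - 32293 = (-5405 - 7717) - 32293 = -13122 - 32293 = -45415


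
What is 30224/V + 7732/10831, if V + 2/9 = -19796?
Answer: -784312892/964857973 ≈ -0.81288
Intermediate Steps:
V = -178166/9 (V = -2/9 - 19796 = -178166/9 ≈ -19796.)
30224/V + 7732/10831 = 30224/(-178166/9) + 7732/10831 = 30224*(-9/178166) + 7732*(1/10831) = -136008/89083 + 7732/10831 = -784312892/964857973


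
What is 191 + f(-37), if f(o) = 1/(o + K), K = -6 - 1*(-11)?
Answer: 6111/32 ≈ 190.97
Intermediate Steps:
K = 5 (K = -6 + 11 = 5)
f(o) = 1/(5 + o) (f(o) = 1/(o + 5) = 1/(5 + o))
191 + f(-37) = 191 + 1/(5 - 37) = 191 + 1/(-32) = 191 - 1/32 = 6111/32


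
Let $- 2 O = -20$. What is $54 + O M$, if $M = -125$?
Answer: $-1196$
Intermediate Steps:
$O = 10$ ($O = \left(- \frac{1}{2}\right) \left(-20\right) = 10$)
$54 + O M = 54 + 10 \left(-125\right) = 54 - 1250 = -1196$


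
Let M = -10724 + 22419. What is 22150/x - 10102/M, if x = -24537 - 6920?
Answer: -576822864/367889615 ≈ -1.5679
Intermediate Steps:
M = 11695
x = -31457
22150/x - 10102/M = 22150/(-31457) - 10102/11695 = 22150*(-1/31457) - 10102*1/11695 = -22150/31457 - 10102/11695 = -576822864/367889615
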